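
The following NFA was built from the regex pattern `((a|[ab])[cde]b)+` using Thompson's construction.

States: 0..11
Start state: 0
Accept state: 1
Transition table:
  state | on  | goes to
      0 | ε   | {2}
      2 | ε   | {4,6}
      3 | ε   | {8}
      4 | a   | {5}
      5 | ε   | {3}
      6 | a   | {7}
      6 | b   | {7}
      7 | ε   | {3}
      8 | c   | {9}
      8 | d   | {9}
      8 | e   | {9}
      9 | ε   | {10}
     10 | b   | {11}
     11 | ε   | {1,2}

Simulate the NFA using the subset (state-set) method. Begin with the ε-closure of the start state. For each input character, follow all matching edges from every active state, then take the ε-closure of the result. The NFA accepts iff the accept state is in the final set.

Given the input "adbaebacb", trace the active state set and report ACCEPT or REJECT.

S₀ = ε-closure({0}) = {0,2,4,6}
'a' @ 1: {3,5,7,8}
'd' @ 2: {9,10}
'b' @ 3: {1,2,4,6,11}  ✓accept
'a' @ 4: {3,5,7,8}
'e' @ 5: {9,10}
'b' @ 6: {1,2,4,6,11}  ✓accept
'a' @ 7: {3,5,7,8}
'c' @ 8: {9,10}
'b' @ 9: {1,2,4,6,11}  ✓accept
after full input: {1,2,4,6,11}  (accept=1 in)

Answer: ACCEPT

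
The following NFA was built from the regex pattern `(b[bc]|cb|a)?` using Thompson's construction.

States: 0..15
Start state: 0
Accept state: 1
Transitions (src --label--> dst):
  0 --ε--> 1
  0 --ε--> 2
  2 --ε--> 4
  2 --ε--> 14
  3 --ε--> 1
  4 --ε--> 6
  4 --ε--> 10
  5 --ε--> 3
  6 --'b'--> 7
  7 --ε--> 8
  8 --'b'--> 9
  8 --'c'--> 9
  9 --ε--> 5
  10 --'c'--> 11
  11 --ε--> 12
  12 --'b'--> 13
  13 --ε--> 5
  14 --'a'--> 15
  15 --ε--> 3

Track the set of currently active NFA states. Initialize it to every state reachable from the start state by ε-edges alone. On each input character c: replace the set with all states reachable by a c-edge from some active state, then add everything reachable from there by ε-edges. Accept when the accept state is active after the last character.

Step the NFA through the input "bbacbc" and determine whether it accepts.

Answer: REJECT

Trace:
S₀ = ε-closure({0}) = {0,1,2,4,6,10,14}
'b' @ 1: {7,8}
'b' @ 2: {1,3,5,9}  ✓accept
'a' @ 3: {}  — state set empty
rest 'cbc' ignored (set empty)
after full input: {}  (accept=1 not in)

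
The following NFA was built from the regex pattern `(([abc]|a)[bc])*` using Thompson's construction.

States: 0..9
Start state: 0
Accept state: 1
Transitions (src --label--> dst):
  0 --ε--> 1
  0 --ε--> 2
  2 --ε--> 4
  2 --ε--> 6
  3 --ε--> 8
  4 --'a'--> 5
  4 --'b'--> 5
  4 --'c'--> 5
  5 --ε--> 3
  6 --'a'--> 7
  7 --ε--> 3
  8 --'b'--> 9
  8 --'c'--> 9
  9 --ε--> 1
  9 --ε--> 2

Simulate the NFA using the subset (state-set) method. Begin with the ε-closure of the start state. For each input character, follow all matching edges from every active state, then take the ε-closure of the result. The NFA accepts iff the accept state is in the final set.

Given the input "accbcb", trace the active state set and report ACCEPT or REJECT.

Answer: ACCEPT

Steps:
start: ε-closure({0}) = {0,1,2,4,6}
'a' @ 1: {3,5,7,8}
'c' @ 2: {1,2,4,6,9}  ✓accept
'c' @ 3: {3,5,8}
'b' @ 4: {1,2,4,6,9}  ✓accept
'c' @ 5: {3,5,8}
'b' @ 6: {1,2,4,6,9}  ✓accept
final: {1,2,4,6,9}; accept 1 in set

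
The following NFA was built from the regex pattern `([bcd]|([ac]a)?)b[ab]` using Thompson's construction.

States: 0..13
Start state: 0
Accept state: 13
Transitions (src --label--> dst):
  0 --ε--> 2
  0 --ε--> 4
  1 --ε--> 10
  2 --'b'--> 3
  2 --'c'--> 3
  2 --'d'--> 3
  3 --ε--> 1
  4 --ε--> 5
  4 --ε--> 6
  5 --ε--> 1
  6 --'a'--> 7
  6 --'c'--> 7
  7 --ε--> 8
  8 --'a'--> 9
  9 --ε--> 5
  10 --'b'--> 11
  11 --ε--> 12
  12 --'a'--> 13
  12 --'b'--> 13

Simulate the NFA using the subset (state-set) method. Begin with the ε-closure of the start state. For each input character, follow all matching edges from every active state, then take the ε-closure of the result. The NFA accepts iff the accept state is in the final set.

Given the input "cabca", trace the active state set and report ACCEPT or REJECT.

start: ε-closure({0}) = {0,1,2,4,5,6,10}
'c' @ 1: {1,3,7,8,10}
'a' @ 2: {1,5,9,10}
'b' @ 3: {11,12}
'c' @ 4: {}  — state set empty
rest 'a' ignored (set empty)
after full input: {}  (accept=13 not in)

Answer: REJECT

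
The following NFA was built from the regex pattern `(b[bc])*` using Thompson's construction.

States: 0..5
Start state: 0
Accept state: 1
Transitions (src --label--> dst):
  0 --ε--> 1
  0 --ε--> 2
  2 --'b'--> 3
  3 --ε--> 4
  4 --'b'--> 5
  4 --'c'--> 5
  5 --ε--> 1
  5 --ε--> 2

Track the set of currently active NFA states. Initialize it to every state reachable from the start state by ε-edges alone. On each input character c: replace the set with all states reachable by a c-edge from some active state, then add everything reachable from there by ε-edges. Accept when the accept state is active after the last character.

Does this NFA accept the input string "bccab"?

S₀ = ε-closure({0}) = {0,1,2}
'b' @ 1: {3,4}
'c' @ 2: {1,2,5}  [accepting]
'c' @ 3: {}  — dead — no transitions
rest 'ab' ignored (set empty)
final: {}; accept 1 not in set

Answer: REJECT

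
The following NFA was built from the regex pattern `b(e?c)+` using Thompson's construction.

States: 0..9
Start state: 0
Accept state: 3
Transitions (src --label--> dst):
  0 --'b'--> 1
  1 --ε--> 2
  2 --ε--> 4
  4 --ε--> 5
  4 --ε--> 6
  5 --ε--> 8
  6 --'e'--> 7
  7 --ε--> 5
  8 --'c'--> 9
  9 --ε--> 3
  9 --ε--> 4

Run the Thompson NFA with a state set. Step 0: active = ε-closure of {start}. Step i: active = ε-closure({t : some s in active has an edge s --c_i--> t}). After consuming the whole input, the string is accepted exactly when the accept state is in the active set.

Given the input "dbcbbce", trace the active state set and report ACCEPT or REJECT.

start: ε-closure({0}) = {0}
'd' @ 1: {}  — dead — no transitions
rest 'bcbbce' ignored (set empty)
after full input: {}  (accept=3 not in)

Answer: REJECT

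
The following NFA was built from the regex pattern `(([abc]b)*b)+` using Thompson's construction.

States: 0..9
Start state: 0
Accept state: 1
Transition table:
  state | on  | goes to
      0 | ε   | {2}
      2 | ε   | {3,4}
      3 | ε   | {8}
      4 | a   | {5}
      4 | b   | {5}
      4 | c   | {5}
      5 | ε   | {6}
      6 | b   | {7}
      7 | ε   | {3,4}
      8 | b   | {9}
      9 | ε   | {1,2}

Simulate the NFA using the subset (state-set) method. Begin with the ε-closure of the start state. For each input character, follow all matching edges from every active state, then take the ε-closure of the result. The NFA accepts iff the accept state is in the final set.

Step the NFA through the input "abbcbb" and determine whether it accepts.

Answer: ACCEPT

Derivation:
S₀ = ε-closure({0}) = {0,2,3,4,8}
'a' @ 1: {5,6}
'b' @ 2: {3,4,7,8}
'b' @ 3: {1,2,3,4,5,6,8,9}  (accept∈set)
'c' @ 4: {5,6}
'b' @ 5: {3,4,7,8}
'b' @ 6: {1,2,3,4,5,6,8,9}  (accept∈set)
final: {1,2,3,4,5,6,8,9}; accept 1 in set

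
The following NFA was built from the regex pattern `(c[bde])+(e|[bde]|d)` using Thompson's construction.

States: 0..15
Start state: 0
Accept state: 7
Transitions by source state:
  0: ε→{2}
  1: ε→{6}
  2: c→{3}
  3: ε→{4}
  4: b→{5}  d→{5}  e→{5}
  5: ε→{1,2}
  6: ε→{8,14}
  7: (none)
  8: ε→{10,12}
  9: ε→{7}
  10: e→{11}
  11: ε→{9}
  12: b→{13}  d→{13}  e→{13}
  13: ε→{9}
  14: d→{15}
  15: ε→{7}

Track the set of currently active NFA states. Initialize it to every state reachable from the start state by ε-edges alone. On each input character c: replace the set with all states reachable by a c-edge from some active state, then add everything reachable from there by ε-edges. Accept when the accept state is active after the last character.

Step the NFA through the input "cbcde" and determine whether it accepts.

Answer: ACCEPT

Steps:
start: ε-closure({0}) = {0,2}
'c' @ 1: {3,4}
'b' @ 2: {1,2,5,6,8,10,12,14}
'c' @ 3: {3,4}
'd' @ 4: {1,2,5,6,8,10,12,14}
'e' @ 5: {7,9,11,13}  (accept∈set)
after full input: {7,9,11,13}  (accept=7 in)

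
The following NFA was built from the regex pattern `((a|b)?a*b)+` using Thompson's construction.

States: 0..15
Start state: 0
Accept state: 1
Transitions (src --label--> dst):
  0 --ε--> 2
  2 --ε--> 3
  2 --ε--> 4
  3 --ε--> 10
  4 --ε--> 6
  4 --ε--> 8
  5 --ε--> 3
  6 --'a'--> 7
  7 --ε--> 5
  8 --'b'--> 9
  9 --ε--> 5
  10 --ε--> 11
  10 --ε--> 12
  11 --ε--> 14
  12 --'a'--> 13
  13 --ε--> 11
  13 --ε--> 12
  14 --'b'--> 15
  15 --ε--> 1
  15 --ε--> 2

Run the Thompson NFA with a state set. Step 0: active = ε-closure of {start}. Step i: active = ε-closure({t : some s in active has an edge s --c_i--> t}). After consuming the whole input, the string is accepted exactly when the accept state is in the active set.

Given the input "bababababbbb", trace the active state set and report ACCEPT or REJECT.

start: ε-closure({0}) = {0,2,3,4,6,8,10,11,12,14}
'b' @ 1: {1,2,3,4,5,6,8,9,10,11,12,14,15}  ✓accept
'a' @ 2: {3,5,7,10,11,12,13,14}
'b' @ 3: {1,2,3,4,6,8,10,11,12,14,15}  ✓accept
'a' @ 4: {3,5,7,10,11,12,13,14}
'b' @ 5: {1,2,3,4,6,8,10,11,12,14,15}  ✓accept
'a' @ 6: {3,5,7,10,11,12,13,14}
'b' @ 7: {1,2,3,4,6,8,10,11,12,14,15}  ✓accept
'a' @ 8: {3,5,7,10,11,12,13,14}
'b' @ 9: {1,2,3,4,6,8,10,11,12,14,15}  ✓accept
'b' @ 10: {1,2,3,4,5,6,8,9,10,11,12,14,15}  ✓accept
'b' @ 11: {1,2,3,4,5,6,8,9,10,11,12,14,15}  ✓accept
'b' @ 12: {1,2,3,4,5,6,8,9,10,11,12,14,15}  ✓accept
final: {1,2,3,4,5,6,8,9,10,11,12,14,15}; accept 1 in set

Answer: ACCEPT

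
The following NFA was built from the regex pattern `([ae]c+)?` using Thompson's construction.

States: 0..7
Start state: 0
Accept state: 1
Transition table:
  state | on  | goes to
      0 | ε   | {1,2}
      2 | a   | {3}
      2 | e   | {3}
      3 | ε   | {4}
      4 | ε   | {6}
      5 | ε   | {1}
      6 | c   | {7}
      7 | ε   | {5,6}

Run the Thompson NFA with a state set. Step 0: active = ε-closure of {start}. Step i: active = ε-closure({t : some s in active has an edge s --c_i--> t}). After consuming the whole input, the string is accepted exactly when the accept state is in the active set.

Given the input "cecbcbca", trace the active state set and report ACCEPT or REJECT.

Answer: REJECT

Derivation:
S₀ = ε-closure({0}) = {0,1,2}
'c' @ 1: {}  — dead — no transitions
rest 'ecbcbca' ignored (set empty)
final: {}; accept 1 not in set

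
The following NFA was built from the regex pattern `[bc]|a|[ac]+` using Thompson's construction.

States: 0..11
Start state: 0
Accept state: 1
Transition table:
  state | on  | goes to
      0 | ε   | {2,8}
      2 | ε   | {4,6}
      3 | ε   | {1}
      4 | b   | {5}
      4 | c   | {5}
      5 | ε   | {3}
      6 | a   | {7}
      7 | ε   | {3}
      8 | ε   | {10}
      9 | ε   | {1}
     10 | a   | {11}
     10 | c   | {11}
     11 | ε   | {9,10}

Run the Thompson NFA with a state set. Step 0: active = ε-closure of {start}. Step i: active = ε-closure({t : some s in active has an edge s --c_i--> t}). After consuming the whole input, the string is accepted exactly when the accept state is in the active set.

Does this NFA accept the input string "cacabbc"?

Answer: REJECT

Steps:
S₀ = ε-closure({0}) = {0,2,4,6,8,10}
'c' @ 1: {1,3,5,9,10,11}  (accept∈set)
'a' @ 2: {1,9,10,11}  (accept∈set)
'c' @ 3: {1,9,10,11}  (accept∈set)
'a' @ 4: {1,9,10,11}  (accept∈set)
'b' @ 5: {}  — dead — no transitions
rest 'bc' ignored (set empty)
final: {}; accept 1 not in set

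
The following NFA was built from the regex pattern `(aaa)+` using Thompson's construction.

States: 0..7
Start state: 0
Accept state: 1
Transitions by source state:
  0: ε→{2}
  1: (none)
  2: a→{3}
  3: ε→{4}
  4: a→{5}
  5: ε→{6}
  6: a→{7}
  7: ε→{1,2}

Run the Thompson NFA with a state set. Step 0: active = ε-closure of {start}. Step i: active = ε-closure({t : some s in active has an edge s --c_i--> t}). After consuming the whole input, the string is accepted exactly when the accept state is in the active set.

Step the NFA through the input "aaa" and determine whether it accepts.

Answer: ACCEPT

Trace:
initial (ε-close {0}): {0,2}
'a' @ 1: {3,4}
'a' @ 2: {5,6}
'a' @ 3: {1,2,7}  [accepting]
end set {1,2,7} — state 1 in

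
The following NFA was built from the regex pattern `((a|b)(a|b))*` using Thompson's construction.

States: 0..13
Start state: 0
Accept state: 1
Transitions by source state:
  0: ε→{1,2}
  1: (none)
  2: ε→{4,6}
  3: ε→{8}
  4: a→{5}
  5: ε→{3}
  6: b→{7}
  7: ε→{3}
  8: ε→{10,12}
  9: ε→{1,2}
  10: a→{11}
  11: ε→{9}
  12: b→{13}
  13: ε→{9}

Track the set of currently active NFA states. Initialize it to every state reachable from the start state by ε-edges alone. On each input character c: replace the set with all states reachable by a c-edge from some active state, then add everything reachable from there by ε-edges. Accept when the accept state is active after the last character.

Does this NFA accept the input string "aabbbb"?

S₀ = ε-closure({0}) = {0,1,2,4,6}
'a' @ 1: {3,5,8,10,12}
'a' @ 2: {1,2,4,6,9,11}  [accepting]
'b' @ 3: {3,7,8,10,12}
'b' @ 4: {1,2,4,6,9,13}  [accepting]
'b' @ 5: {3,7,8,10,12}
'b' @ 6: {1,2,4,6,9,13}  [accepting]
final: {1,2,4,6,9,13}; accept 1 in set

Answer: ACCEPT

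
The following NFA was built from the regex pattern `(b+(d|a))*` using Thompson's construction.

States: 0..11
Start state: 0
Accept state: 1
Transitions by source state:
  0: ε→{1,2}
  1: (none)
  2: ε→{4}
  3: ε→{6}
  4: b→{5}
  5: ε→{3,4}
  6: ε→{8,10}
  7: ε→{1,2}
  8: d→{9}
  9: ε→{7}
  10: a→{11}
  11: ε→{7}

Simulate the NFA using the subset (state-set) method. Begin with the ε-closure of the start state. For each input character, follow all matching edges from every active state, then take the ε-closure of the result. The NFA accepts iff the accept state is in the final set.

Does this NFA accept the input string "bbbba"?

Answer: ACCEPT

Steps:
S₀ = ε-closure({0}) = {0,1,2,4}
'b' @ 1: {3,4,5,6,8,10}
'b' @ 2: {3,4,5,6,8,10}
'b' @ 3: {3,4,5,6,8,10}
'b' @ 4: {3,4,5,6,8,10}
'a' @ 5: {1,2,4,7,11}  ✓accept
after full input: {1,2,4,7,11}  (accept=1 in)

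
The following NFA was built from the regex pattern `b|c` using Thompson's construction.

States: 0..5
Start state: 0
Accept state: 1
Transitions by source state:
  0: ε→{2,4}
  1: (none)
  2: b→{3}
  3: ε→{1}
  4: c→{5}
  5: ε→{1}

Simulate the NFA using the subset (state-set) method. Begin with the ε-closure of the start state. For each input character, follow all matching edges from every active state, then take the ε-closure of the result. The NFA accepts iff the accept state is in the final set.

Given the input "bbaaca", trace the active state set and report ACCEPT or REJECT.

S₀ = ε-closure({0}) = {0,2,4}
'b' @ 1: {1,3}  [accepting]
'b' @ 2: {}  — state set empty
rest 'aaca' ignored (set empty)
after full input: {}  (accept=1 not in)

Answer: REJECT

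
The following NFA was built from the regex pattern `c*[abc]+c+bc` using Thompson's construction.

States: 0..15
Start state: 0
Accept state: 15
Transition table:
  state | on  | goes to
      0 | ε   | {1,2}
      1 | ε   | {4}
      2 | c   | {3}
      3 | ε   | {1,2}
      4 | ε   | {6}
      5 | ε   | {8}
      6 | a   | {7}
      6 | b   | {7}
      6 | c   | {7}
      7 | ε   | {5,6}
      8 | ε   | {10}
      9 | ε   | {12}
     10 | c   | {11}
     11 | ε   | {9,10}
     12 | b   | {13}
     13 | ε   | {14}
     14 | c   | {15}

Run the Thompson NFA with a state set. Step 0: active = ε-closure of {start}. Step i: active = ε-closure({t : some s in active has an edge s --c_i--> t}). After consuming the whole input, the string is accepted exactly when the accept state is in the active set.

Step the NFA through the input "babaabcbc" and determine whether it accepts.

start: ε-closure({0}) = {0,1,2,4,6}
'b' @ 1: {5,6,7,8,10}
'a' @ 2: {5,6,7,8,10}
'b' @ 3: {5,6,7,8,10}
'a' @ 4: {5,6,7,8,10}
'a' @ 5: {5,6,7,8,10}
'b' @ 6: {5,6,7,8,10}
'c' @ 7: {5,6,7,8,9,10,11,12}
'b' @ 8: {5,6,7,8,10,13,14}
'c' @ 9: {5,6,7,8,9,10,11,12,15}  ✓accept
after full input: {5,6,7,8,9,10,11,12,15}  (accept=15 in)

Answer: ACCEPT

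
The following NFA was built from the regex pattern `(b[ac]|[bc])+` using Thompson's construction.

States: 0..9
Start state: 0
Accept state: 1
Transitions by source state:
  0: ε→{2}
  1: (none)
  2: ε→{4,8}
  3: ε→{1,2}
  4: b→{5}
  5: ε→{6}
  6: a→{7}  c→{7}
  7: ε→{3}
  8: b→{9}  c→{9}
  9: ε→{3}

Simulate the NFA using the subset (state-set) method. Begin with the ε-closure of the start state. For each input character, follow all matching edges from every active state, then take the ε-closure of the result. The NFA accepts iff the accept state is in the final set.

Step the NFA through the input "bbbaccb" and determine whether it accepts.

Answer: ACCEPT

Trace:
start: ε-closure({0}) = {0,2,4,8}
'b' @ 1: {1,2,3,4,5,6,8,9}  (accept∈set)
'b' @ 2: {1,2,3,4,5,6,8,9}  (accept∈set)
'b' @ 3: {1,2,3,4,5,6,8,9}  (accept∈set)
'a' @ 4: {1,2,3,4,7,8}  (accept∈set)
'c' @ 5: {1,2,3,4,8,9}  (accept∈set)
'c' @ 6: {1,2,3,4,8,9}  (accept∈set)
'b' @ 7: {1,2,3,4,5,6,8,9}  (accept∈set)
end set {1,2,3,4,5,6,8,9} — state 1 in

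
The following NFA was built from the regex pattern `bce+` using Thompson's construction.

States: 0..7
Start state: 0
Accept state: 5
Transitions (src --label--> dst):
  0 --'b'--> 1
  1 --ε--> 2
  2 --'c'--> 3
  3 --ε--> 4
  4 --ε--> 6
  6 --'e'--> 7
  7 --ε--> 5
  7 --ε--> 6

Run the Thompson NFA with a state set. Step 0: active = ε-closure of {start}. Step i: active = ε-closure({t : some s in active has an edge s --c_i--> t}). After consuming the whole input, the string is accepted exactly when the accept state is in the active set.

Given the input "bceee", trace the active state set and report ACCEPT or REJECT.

start: ε-closure({0}) = {0}
'b' @ 1: {1,2}
'c' @ 2: {3,4,6}
'e' @ 3: {5,6,7}  [accepting]
'e' @ 4: {5,6,7}  [accepting]
'e' @ 5: {5,6,7}  [accepting]
end set {5,6,7} — state 5 in

Answer: ACCEPT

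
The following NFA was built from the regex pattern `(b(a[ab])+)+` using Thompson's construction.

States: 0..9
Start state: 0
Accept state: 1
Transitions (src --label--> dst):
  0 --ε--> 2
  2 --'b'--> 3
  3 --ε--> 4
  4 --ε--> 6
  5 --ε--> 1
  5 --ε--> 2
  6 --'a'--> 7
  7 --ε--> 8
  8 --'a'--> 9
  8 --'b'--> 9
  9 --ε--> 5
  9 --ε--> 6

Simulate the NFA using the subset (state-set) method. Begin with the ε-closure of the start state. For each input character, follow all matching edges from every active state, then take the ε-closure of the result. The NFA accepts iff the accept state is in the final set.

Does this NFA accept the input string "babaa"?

Answer: ACCEPT

Trace:
start: ε-closure({0}) = {0,2}
'b' @ 1: {3,4,6}
'a' @ 2: {7,8}
'b' @ 3: {1,2,5,6,9}  (accept∈set)
'a' @ 4: {7,8}
'a' @ 5: {1,2,5,6,9}  (accept∈set)
end set {1,2,5,6,9} — state 1 in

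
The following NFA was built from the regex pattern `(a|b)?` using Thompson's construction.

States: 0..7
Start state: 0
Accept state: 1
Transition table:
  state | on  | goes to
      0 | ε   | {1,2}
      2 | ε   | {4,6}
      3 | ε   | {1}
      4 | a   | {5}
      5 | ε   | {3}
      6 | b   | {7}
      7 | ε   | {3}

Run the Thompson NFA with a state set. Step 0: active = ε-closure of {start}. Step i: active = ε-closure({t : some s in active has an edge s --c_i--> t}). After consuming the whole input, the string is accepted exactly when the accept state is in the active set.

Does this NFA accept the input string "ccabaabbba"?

Answer: REJECT

Steps:
S₀ = ε-closure({0}) = {0,1,2,4,6}
'c' @ 1: {}  — state set empty
rest 'cabaabbba' ignored (set empty)
end set {} — state 1 not in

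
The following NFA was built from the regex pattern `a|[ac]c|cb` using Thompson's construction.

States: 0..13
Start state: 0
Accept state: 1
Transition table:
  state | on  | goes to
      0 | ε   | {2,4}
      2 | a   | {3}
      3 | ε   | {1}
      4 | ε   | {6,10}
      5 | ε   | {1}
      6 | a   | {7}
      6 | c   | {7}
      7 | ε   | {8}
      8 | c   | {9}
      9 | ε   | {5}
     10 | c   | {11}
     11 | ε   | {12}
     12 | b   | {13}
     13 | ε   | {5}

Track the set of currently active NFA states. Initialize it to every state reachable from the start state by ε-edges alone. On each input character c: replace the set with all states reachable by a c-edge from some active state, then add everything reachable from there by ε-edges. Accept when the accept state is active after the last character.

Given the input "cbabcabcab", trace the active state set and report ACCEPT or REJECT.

Answer: REJECT

Steps:
S₀ = ε-closure({0}) = {0,2,4,6,10}
'c' @ 1: {7,8,11,12}
'b' @ 2: {1,5,13}  ✓accept
'a' @ 3: {}  — no active states
rest 'bcabcab' ignored (set empty)
final: {}; accept 1 not in set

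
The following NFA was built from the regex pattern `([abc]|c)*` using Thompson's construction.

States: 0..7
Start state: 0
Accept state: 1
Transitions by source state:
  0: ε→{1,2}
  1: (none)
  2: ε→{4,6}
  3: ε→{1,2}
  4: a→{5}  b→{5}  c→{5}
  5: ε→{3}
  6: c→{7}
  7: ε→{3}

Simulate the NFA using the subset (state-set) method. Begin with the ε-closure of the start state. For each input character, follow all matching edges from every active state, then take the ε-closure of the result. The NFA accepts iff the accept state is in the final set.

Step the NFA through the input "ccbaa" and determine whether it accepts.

Answer: ACCEPT

Trace:
S₀ = ε-closure({0}) = {0,1,2,4,6}
'c' @ 1: {1,2,3,4,5,6,7}  [accepting]
'c' @ 2: {1,2,3,4,5,6,7}  [accepting]
'b' @ 3: {1,2,3,4,5,6}  [accepting]
'a' @ 4: {1,2,3,4,5,6}  [accepting]
'a' @ 5: {1,2,3,4,5,6}  [accepting]
end set {1,2,3,4,5,6} — state 1 in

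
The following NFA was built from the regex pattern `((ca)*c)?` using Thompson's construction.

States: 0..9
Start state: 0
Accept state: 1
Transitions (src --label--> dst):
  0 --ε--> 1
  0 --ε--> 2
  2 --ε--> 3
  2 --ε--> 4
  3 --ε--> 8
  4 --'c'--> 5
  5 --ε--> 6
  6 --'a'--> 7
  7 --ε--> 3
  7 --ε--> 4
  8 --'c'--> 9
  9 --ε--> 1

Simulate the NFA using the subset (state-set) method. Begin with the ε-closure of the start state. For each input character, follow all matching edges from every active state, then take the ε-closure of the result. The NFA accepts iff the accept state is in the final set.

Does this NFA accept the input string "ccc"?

S₀ = ε-closure({0}) = {0,1,2,3,4,8}
'c' @ 1: {1,5,6,9}  [accepting]
'c' @ 2: {}  — dead — no transitions
rest 'c' ignored (set empty)
final: {}; accept 1 not in set

Answer: REJECT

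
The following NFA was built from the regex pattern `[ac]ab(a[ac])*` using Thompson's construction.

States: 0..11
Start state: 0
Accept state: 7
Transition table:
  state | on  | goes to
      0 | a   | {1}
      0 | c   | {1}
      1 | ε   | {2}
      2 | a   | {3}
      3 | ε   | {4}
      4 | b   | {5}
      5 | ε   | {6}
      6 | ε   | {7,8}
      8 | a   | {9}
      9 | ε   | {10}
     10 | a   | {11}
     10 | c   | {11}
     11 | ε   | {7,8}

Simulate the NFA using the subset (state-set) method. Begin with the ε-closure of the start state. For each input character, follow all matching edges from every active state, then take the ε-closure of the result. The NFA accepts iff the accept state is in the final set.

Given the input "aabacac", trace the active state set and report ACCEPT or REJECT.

start: ε-closure({0}) = {0}
'a' @ 1: {1,2}
'a' @ 2: {3,4}
'b' @ 3: {5,6,7,8}  (accept∈set)
'a' @ 4: {9,10}
'c' @ 5: {7,8,11}  (accept∈set)
'a' @ 6: {9,10}
'c' @ 7: {7,8,11}  (accept∈set)
final: {7,8,11}; accept 7 in set

Answer: ACCEPT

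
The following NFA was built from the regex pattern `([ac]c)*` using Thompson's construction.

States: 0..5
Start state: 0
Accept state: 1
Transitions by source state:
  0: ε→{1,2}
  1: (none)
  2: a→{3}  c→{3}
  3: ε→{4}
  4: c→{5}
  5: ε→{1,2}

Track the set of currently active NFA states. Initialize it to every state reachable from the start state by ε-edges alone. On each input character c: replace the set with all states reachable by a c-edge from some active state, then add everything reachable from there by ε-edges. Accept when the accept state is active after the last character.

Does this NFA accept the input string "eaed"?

Answer: REJECT

Derivation:
initial (ε-close {0}): {0,1,2}
'e' @ 1: {}  — dead — no transitions
rest 'aed' ignored (set empty)
final: {}; accept 1 not in set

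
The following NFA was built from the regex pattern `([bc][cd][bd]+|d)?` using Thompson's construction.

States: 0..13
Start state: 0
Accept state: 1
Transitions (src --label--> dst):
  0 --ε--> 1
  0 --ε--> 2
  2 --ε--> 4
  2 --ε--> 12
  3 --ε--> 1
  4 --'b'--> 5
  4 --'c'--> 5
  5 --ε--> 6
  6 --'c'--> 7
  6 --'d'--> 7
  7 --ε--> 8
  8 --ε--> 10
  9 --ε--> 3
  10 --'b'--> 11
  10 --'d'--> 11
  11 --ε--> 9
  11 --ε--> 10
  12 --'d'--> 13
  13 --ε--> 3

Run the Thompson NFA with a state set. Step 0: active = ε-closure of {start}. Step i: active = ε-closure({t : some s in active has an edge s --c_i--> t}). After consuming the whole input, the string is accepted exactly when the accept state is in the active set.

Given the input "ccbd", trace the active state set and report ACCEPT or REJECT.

Answer: ACCEPT

Derivation:
start: ε-closure({0}) = {0,1,2,4,12}
'c' @ 1: {5,6}
'c' @ 2: {7,8,10}
'b' @ 3: {1,3,9,10,11}  ✓accept
'd' @ 4: {1,3,9,10,11}  ✓accept
final: {1,3,9,10,11}; accept 1 in set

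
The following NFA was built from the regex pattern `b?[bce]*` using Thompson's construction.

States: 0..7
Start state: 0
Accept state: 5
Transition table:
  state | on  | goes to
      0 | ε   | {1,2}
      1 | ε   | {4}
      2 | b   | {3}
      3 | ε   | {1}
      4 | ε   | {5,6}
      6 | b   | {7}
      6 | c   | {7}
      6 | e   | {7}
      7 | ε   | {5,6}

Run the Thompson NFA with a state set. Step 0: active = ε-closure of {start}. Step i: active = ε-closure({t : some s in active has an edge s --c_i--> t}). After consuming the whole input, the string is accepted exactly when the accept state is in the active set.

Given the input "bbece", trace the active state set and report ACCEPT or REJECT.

start: ε-closure({0}) = {0,1,2,4,5,6}
'b' @ 1: {1,3,4,5,6,7}  ✓accept
'b' @ 2: {5,6,7}  ✓accept
'e' @ 3: {5,6,7}  ✓accept
'c' @ 4: {5,6,7}  ✓accept
'e' @ 5: {5,6,7}  ✓accept
after full input: {5,6,7}  (accept=5 in)

Answer: ACCEPT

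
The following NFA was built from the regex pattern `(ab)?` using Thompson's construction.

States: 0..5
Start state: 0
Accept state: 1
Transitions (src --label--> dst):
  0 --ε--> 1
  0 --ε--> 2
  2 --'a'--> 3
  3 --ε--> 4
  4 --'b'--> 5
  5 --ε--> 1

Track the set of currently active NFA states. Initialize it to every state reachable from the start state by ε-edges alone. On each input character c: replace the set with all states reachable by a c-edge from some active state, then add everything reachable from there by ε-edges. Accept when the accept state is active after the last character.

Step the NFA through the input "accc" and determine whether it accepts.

initial (ε-close {0}): {0,1,2}
'a' @ 1: {3,4}
'c' @ 2: {}  — no active states
rest 'cc' ignored (set empty)
final: {}; accept 1 not in set

Answer: REJECT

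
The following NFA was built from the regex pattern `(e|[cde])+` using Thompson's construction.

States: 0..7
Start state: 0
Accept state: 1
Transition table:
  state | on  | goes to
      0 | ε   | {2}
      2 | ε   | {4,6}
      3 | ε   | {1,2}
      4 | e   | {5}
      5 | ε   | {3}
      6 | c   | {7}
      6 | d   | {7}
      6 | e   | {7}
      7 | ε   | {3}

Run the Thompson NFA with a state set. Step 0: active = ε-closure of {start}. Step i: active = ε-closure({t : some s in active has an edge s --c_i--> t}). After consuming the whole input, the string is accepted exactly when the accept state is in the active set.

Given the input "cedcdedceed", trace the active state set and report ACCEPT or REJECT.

Answer: ACCEPT

Derivation:
start: ε-closure({0}) = {0,2,4,6}
'c' @ 1: {1,2,3,4,6,7}  [accepting]
'e' @ 2: {1,2,3,4,5,6,7}  [accepting]
'd' @ 3: {1,2,3,4,6,7}  [accepting]
'c' @ 4: {1,2,3,4,6,7}  [accepting]
'd' @ 5: {1,2,3,4,6,7}  [accepting]
'e' @ 6: {1,2,3,4,5,6,7}  [accepting]
'd' @ 7: {1,2,3,4,6,7}  [accepting]
'c' @ 8: {1,2,3,4,6,7}  [accepting]
'e' @ 9: {1,2,3,4,5,6,7}  [accepting]
'e' @ 10: {1,2,3,4,5,6,7}  [accepting]
'd' @ 11: {1,2,3,4,6,7}  [accepting]
end set {1,2,3,4,6,7} — state 1 in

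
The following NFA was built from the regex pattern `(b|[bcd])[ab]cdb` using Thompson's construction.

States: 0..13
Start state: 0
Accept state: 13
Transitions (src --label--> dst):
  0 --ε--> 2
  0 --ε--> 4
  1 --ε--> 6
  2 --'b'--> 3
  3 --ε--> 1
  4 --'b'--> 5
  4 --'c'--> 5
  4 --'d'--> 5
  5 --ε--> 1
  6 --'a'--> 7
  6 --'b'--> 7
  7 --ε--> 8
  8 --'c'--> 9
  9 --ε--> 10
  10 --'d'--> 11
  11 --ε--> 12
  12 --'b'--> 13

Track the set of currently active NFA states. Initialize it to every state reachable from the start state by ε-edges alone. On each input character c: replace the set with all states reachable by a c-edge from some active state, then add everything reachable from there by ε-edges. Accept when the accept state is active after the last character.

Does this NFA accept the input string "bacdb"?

S₀ = ε-closure({0}) = {0,2,4}
'b' @ 1: {1,3,5,6}
'a' @ 2: {7,8}
'c' @ 3: {9,10}
'd' @ 4: {11,12}
'b' @ 5: {13}  [accepting]
after full input: {13}  (accept=13 in)

Answer: ACCEPT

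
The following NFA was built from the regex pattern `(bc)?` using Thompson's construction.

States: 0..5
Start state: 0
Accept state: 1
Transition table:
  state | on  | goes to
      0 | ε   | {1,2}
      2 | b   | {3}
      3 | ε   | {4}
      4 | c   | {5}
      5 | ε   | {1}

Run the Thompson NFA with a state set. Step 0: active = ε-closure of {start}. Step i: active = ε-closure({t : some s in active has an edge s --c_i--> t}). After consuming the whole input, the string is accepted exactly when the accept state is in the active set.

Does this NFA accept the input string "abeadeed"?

Answer: REJECT

Steps:
S₀ = ε-closure({0}) = {0,1,2}
'a' @ 1: {}  — state set empty
rest 'beadeed' ignored (set empty)
after full input: {}  (accept=1 not in)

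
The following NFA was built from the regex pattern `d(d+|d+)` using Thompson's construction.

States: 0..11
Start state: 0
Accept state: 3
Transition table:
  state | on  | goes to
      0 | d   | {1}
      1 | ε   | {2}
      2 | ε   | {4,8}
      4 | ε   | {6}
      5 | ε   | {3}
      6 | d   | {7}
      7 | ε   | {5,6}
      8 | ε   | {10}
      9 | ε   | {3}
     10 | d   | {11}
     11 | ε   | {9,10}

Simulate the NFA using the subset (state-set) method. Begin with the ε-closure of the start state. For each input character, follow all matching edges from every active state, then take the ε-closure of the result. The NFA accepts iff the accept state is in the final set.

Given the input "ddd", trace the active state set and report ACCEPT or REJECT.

start: ε-closure({0}) = {0}
'd' @ 1: {1,2,4,6,8,10}
'd' @ 2: {3,5,6,7,9,10,11}  (accept∈set)
'd' @ 3: {3,5,6,7,9,10,11}  (accept∈set)
end set {3,5,6,7,9,10,11} — state 3 in

Answer: ACCEPT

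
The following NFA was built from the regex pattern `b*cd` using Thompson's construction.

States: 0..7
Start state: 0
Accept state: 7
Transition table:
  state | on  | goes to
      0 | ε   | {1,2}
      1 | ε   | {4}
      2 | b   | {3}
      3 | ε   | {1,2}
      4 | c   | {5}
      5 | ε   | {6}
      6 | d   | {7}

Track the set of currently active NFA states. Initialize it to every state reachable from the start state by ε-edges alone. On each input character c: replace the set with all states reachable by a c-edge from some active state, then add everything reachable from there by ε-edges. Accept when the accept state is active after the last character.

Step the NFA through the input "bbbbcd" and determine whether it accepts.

S₀ = ε-closure({0}) = {0,1,2,4}
'b' @ 1: {1,2,3,4}
'b' @ 2: {1,2,3,4}
'b' @ 3: {1,2,3,4}
'b' @ 4: {1,2,3,4}
'c' @ 5: {5,6}
'd' @ 6: {7}  (accept∈set)
final: {7}; accept 7 in set

Answer: ACCEPT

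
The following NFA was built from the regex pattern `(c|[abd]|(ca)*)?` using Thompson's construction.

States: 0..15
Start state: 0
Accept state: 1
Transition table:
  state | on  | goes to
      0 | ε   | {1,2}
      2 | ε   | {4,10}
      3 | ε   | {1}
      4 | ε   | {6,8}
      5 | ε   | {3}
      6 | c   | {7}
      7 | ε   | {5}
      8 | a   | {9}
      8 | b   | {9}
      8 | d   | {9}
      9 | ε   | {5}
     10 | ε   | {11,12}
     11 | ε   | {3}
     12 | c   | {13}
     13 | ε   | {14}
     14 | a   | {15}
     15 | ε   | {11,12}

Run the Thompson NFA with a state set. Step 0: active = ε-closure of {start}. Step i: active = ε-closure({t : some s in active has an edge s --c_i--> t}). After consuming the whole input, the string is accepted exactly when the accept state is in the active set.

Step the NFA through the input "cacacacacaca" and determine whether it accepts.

start: ε-closure({0}) = {0,1,2,3,4,6,8,10,11,12}
'c' @ 1: {1,3,5,7,13,14}  [accepting]
'a' @ 2: {1,3,11,12,15}  [accepting]
'c' @ 3: {13,14}
'a' @ 4: {1,3,11,12,15}  [accepting]
'c' @ 5: {13,14}
'a' @ 6: {1,3,11,12,15}  [accepting]
'c' @ 7: {13,14}
'a' @ 8: {1,3,11,12,15}  [accepting]
'c' @ 9: {13,14}
'a' @ 10: {1,3,11,12,15}  [accepting]
'c' @ 11: {13,14}
'a' @ 12: {1,3,11,12,15}  [accepting]
after full input: {1,3,11,12,15}  (accept=1 in)

Answer: ACCEPT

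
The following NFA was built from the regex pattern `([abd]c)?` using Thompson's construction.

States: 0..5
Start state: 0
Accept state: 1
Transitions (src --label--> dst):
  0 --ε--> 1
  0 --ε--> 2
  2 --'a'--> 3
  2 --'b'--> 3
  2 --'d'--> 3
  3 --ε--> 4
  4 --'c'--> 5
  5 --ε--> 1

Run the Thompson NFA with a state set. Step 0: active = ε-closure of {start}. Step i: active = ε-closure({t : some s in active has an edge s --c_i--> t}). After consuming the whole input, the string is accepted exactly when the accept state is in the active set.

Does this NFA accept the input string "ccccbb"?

Answer: REJECT

Trace:
initial (ε-close {0}): {0,1,2}
'c' @ 1: {}  — no active states
rest 'cccbb' ignored (set empty)
after full input: {}  (accept=1 not in)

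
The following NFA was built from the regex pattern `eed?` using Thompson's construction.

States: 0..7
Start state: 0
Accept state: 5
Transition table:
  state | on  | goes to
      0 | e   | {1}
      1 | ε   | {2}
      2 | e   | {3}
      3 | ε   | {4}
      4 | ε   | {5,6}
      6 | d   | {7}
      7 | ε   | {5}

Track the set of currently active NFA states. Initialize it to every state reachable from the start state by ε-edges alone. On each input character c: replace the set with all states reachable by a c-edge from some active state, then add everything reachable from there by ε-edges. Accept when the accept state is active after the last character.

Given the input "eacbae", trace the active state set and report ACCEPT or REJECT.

initial (ε-close {0}): {0}
'e' @ 1: {1,2}
'a' @ 2: {}  — state set empty
rest 'cbae' ignored (set empty)
end set {} — state 5 not in

Answer: REJECT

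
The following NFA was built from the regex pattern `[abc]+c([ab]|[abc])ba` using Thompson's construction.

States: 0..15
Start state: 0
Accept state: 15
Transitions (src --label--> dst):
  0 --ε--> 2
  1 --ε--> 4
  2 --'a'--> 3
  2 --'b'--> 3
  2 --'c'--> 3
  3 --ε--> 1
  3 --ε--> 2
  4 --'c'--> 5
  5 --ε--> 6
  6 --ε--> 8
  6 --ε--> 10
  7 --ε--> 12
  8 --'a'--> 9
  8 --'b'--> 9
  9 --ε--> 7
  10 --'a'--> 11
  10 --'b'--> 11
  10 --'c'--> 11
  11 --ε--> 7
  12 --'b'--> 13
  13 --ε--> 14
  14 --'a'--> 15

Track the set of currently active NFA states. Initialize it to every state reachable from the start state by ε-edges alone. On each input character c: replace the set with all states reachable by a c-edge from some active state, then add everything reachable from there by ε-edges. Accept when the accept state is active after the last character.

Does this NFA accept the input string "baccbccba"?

Answer: ACCEPT

Derivation:
initial (ε-close {0}): {0,2}
'b' @ 1: {1,2,3,4}
'a' @ 2: {1,2,3,4}
'c' @ 3: {1,2,3,4,5,6,8,10}
'c' @ 4: {1,2,3,4,5,6,7,8,10,11,12}
'b' @ 5: {1,2,3,4,7,9,11,12,13,14}
'c' @ 6: {1,2,3,4,5,6,8,10}
'c' @ 7: {1,2,3,4,5,6,7,8,10,11,12}
'b' @ 8: {1,2,3,4,7,9,11,12,13,14}
'a' @ 9: {1,2,3,4,15}  [accepting]
end set {1,2,3,4,15} — state 15 in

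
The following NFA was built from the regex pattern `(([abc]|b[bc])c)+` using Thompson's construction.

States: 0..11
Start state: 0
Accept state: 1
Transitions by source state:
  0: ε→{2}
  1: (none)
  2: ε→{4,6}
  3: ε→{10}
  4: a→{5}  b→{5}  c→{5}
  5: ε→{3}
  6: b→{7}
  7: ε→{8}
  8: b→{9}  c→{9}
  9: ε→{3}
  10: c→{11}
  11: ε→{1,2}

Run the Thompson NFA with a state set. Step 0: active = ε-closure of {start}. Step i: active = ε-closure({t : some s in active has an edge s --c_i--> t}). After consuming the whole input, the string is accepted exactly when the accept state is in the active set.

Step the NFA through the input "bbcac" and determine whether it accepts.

start: ε-closure({0}) = {0,2,4,6}
'b' @ 1: {3,5,7,8,10}
'b' @ 2: {3,9,10}
'c' @ 3: {1,2,4,6,11}  (accept∈set)
'a' @ 4: {3,5,10}
'c' @ 5: {1,2,4,6,11}  (accept∈set)
final: {1,2,4,6,11}; accept 1 in set

Answer: ACCEPT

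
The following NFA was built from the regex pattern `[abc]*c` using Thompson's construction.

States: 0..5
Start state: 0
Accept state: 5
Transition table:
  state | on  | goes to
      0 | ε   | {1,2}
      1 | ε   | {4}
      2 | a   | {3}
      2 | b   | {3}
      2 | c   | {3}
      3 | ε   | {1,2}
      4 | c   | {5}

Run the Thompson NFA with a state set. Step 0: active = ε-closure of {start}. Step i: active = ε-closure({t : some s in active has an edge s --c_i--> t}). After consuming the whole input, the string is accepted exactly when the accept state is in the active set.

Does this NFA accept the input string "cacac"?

Answer: ACCEPT

Derivation:
initial (ε-close {0}): {0,1,2,4}
'c' @ 1: {1,2,3,4,5}  ✓accept
'a' @ 2: {1,2,3,4}
'c' @ 3: {1,2,3,4,5}  ✓accept
'a' @ 4: {1,2,3,4}
'c' @ 5: {1,2,3,4,5}  ✓accept
end set {1,2,3,4,5} — state 5 in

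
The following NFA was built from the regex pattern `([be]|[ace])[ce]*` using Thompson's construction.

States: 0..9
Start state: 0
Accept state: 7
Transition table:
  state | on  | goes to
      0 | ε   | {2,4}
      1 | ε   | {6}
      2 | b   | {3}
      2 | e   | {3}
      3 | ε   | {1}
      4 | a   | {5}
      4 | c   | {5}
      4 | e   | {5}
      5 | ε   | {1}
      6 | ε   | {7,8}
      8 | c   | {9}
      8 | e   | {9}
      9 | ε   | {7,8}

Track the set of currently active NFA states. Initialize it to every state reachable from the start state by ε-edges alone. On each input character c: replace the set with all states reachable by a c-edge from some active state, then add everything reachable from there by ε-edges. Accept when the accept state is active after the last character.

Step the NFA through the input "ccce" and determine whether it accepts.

Answer: ACCEPT

Trace:
start: ε-closure({0}) = {0,2,4}
'c' @ 1: {1,5,6,7,8}  ✓accept
'c' @ 2: {7,8,9}  ✓accept
'c' @ 3: {7,8,9}  ✓accept
'e' @ 4: {7,8,9}  ✓accept
end set {7,8,9} — state 7 in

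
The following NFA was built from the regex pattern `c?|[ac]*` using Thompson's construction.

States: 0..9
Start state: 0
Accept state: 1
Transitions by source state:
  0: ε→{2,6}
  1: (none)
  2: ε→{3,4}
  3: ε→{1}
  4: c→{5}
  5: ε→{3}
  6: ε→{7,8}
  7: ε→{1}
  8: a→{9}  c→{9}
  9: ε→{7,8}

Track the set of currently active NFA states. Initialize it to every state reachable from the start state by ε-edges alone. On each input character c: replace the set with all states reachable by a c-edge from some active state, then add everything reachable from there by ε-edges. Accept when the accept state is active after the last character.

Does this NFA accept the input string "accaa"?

initial (ε-close {0}): {0,1,2,3,4,6,7,8}
'a' @ 1: {1,7,8,9}  (accept∈set)
'c' @ 2: {1,7,8,9}  (accept∈set)
'c' @ 3: {1,7,8,9}  (accept∈set)
'a' @ 4: {1,7,8,9}  (accept∈set)
'a' @ 5: {1,7,8,9}  (accept∈set)
end set {1,7,8,9} — state 1 in

Answer: ACCEPT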